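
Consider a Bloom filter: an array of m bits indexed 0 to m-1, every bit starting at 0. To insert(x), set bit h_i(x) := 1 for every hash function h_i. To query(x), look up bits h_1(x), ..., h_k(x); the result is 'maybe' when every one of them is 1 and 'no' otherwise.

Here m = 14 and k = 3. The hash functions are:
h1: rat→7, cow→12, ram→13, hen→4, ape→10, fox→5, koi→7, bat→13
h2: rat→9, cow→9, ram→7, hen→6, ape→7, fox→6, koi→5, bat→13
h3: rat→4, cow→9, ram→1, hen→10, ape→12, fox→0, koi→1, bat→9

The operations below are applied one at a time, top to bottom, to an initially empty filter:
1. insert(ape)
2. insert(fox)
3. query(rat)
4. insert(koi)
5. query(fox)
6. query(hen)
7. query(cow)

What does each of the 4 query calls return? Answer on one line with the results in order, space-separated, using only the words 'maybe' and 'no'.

Start: bits=00000000000000
Op 1: insert ape -> sets bits 7 10 12 -> bits=00000001001010
Op 2: insert fox -> sets bits 0 5 6 -> bits=10000111001010
Op 3: query rat -> checks bit4=0, bit7=1, bit9=0 (has a 0) -> no
Op 4: insert koi -> sets bits 1 5 7 -> bits=11000111001010
Op 5: query fox -> checks bit0=1, bit5=1, bit6=1 (all 1) -> maybe
Op 6: query hen -> checks bit4=0, bit6=1, bit10=1 (has a 0) -> no
Op 7: query cow -> checks bit9=0, bit12=1 (has a 0) -> no
Query results in order: no maybe no no

Answer: no maybe no no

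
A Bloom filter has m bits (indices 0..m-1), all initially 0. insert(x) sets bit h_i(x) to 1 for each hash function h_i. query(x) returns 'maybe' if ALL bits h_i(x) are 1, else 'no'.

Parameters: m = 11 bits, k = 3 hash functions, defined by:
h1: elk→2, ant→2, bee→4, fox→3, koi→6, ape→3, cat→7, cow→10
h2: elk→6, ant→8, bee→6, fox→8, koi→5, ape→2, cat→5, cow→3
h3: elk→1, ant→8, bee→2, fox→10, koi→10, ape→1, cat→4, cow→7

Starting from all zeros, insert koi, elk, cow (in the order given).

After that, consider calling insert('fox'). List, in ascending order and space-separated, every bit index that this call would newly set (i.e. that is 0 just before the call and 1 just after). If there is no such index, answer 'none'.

Answer: 8

Derivation:
Start: bits=00000000000
After insert 'koi': sets bits 5 6 10 -> bits=00000110001
After insert 'elk': sets bits 1 2 6 -> bits=01100110001
After insert 'cow': sets bits 3 7 10 -> bits=01110111001
insert 'fox' would touch bits 3 8 10; currently bit3=1, bit8=0, bit10=1
Bits that are 0 among those (would change 0->1): 8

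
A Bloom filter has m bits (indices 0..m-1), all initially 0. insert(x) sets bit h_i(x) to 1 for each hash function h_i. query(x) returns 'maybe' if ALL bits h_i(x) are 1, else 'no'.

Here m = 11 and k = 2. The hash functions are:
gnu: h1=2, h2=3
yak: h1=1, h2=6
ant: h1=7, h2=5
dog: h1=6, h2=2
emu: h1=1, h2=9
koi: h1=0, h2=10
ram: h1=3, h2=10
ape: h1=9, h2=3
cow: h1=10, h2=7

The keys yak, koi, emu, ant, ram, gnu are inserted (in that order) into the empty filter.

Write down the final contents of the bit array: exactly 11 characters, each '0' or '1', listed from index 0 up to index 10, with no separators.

Start: bits=00000000000
After insert 'yak': sets bits 1 6 -> bits=01000010000
After insert 'koi': sets bits 0 10 -> bits=11000010001
After insert 'emu': sets bits 1 9 -> bits=11000010011
After insert 'ant': sets bits 5 7 -> bits=11000111011
After insert 'ram': sets bits 3 10 -> bits=11010111011
After insert 'gnu': sets bits 2 3 -> bits=11110111011

Answer: 11110111011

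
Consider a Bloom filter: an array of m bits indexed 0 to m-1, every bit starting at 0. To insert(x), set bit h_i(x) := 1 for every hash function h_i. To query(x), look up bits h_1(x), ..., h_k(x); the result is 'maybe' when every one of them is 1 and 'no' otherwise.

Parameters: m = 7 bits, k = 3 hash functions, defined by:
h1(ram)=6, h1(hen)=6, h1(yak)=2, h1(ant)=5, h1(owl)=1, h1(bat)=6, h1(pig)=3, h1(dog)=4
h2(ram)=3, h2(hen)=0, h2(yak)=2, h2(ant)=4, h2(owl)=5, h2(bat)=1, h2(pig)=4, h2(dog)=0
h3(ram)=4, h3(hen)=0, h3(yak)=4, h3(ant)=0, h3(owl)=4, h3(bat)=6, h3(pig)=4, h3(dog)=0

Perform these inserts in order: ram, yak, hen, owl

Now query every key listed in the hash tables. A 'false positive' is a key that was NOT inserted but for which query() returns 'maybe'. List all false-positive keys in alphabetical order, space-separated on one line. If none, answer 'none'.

Answer: ant bat dog pig

Derivation:
Start: bits=0000000
After insert 'ram': sets bits 3 4 6 -> bits=0001101
After insert 'yak': sets bits 2 4 -> bits=0011101
After insert 'hen': sets bits 0 6 -> bits=1011101
After insert 'owl': sets bits 1 4 5 -> bits=1111111
Not inserted: ant bat dog pig — query each against bits=1111111:
query ant: checks bit0=1, bit4=1, bit5=1 (all 1) -> maybe => FALSE POSITIVE
query bat: checks bit1=1, bit6=1 (all 1) -> maybe => FALSE POSITIVE
query dog: checks bit0=1, bit4=1 (all 1) -> maybe => FALSE POSITIVE
query pig: checks bit3=1, bit4=1 (all 1) -> maybe => FALSE POSITIVE
False positives (alphabetical): ant bat dog pig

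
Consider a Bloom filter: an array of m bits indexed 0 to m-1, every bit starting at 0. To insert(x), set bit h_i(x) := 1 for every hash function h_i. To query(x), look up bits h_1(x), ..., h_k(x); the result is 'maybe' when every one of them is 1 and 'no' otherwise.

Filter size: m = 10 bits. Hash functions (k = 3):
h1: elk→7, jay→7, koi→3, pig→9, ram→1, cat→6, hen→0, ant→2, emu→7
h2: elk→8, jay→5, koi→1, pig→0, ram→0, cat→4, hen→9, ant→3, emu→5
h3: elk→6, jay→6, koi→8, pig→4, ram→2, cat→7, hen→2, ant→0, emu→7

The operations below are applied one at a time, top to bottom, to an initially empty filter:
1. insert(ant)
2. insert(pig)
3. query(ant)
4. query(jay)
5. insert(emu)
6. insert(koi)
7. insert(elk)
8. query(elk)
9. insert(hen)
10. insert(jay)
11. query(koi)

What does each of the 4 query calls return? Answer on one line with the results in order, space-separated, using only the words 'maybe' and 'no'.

Answer: maybe no maybe maybe

Derivation:
Start: bits=0000000000
Op 1: insert ant -> sets bits 0 2 3 -> bits=1011000000
Op 2: insert pig -> sets bits 0 4 9 -> bits=1011100001
Op 3: query ant -> checks bit0=1, bit2=1, bit3=1 (all 1) -> maybe
Op 4: query jay -> checks bit5=0, bit6=0, bit7=0 (has a 0) -> no
Op 5: insert emu -> sets bits 5 7 -> bits=1011110101
Op 6: insert koi -> sets bits 1 3 8 -> bits=1111110111
Op 7: insert elk -> sets bits 6 7 8 -> bits=1111111111
Op 8: query elk -> checks bit6=1, bit7=1, bit8=1 (all 1) -> maybe
Op 9: insert hen -> sets bits 0 2 9 -> bits=1111111111
Op 10: insert jay -> sets bits 5 6 7 -> bits=1111111111
Op 11: query koi -> checks bit1=1, bit3=1, bit8=1 (all 1) -> maybe
Query results in order: maybe no maybe maybe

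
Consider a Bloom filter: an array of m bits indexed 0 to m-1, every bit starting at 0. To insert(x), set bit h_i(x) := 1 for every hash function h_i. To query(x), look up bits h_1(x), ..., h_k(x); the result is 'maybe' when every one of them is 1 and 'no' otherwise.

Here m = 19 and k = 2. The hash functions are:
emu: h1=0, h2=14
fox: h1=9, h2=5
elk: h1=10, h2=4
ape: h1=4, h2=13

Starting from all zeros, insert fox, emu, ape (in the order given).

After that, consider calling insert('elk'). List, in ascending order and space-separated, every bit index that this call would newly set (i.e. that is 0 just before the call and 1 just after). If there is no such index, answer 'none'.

Answer: 10

Derivation:
Start: bits=0000000000000000000
After insert 'fox': sets bits 5 9 -> bits=0000010001000000000
After insert 'emu': sets bits 0 14 -> bits=1000010001000010000
After insert 'ape': sets bits 4 13 -> bits=1000110001000110000
insert 'elk' would touch bits 4 10; currently bit4=1, bit10=0
Bits that are 0 among those (would change 0->1): 10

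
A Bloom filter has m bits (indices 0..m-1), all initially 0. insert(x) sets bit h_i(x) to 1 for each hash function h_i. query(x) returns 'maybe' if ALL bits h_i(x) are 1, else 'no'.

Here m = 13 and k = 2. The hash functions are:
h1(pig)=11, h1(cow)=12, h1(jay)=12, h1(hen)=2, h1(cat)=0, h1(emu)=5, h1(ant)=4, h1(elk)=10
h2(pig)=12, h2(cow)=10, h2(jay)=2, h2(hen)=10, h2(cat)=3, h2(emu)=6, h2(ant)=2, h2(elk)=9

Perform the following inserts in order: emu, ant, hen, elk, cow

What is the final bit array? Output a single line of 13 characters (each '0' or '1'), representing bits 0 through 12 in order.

Answer: 0010111001101

Derivation:
Start: bits=0000000000000
After insert 'emu': sets bits 5 6 -> bits=0000011000000
After insert 'ant': sets bits 2 4 -> bits=0010111000000
After insert 'hen': sets bits 2 10 -> bits=0010111000100
After insert 'elk': sets bits 9 10 -> bits=0010111001100
After insert 'cow': sets bits 10 12 -> bits=0010111001101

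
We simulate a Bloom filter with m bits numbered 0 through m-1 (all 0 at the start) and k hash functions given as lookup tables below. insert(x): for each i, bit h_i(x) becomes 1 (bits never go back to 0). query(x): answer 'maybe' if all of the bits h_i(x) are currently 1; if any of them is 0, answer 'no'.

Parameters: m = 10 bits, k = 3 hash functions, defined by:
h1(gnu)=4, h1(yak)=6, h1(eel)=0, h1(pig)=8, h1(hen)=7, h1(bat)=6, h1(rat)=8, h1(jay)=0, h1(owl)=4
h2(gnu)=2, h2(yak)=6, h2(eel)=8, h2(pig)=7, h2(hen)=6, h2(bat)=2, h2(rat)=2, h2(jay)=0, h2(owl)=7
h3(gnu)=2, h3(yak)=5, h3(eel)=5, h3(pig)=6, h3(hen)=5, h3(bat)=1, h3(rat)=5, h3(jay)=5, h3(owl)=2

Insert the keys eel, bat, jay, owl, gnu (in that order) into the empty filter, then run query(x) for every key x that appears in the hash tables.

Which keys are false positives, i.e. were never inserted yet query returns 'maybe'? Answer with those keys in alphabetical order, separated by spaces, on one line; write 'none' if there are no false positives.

Start: bits=0000000000
After insert 'eel': sets bits 0 5 8 -> bits=1000010010
After insert 'bat': sets bits 1 2 6 -> bits=1110011010
After insert 'jay': sets bits 0 5 -> bits=1110011010
After insert 'owl': sets bits 2 4 7 -> bits=1110111110
After insert 'gnu': sets bits 2 4 -> bits=1110111110
Not inserted: hen pig rat yak — query each against bits=1110111110:
query hen: checks bit5=1, bit6=1, bit7=1 (all 1) -> maybe => FALSE POSITIVE
query pig: checks bit6=1, bit7=1, bit8=1 (all 1) -> maybe => FALSE POSITIVE
query rat: checks bit2=1, bit5=1, bit8=1 (all 1) -> maybe => FALSE POSITIVE
query yak: checks bit5=1, bit6=1 (all 1) -> maybe => FALSE POSITIVE
False positives (alphabetical): hen pig rat yak

Answer: hen pig rat yak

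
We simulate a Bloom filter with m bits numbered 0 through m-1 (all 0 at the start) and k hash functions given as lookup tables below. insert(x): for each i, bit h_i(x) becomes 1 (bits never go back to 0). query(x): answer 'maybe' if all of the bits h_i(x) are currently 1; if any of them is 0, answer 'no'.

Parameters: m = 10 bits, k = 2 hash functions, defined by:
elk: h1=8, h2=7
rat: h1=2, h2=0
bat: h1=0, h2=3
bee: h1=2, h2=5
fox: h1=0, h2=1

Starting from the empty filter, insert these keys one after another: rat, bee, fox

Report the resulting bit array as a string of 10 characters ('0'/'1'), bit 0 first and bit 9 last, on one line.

Answer: 1110010000

Derivation:
Start: bits=0000000000
After insert 'rat': sets bits 0 2 -> bits=1010000000
After insert 'bee': sets bits 2 5 -> bits=1010010000
After insert 'fox': sets bits 0 1 -> bits=1110010000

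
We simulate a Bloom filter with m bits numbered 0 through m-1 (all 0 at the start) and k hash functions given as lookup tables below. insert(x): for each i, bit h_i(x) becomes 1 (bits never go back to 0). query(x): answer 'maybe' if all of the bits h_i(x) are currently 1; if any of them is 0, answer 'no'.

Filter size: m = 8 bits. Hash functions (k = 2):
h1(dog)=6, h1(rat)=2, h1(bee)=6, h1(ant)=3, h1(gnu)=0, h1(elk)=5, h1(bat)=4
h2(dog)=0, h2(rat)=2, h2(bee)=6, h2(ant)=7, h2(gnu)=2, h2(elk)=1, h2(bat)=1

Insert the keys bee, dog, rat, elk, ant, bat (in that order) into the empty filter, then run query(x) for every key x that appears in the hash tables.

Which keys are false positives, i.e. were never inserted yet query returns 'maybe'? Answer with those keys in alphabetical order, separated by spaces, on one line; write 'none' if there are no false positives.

Start: bits=00000000
After insert 'bee': sets bits 6 -> bits=00000010
After insert 'dog': sets bits 0 6 -> bits=10000010
After insert 'rat': sets bits 2 -> bits=10100010
After insert 'elk': sets bits 1 5 -> bits=11100110
After insert 'ant': sets bits 3 7 -> bits=11110111
After insert 'bat': sets bits 1 4 -> bits=11111111
Not inserted: gnu — query each against bits=11111111:
query gnu: checks bit0=1, bit2=1 (all 1) -> maybe => FALSE POSITIVE
False positives (alphabetical): gnu

Answer: gnu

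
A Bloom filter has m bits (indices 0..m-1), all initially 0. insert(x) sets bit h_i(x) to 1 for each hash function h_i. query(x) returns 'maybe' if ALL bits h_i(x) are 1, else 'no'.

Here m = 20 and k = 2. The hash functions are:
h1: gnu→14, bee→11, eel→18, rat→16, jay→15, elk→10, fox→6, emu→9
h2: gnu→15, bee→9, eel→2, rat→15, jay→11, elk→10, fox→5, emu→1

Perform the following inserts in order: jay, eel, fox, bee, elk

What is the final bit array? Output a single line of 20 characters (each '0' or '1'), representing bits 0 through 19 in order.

Start: bits=00000000000000000000
After insert 'jay': sets bits 11 15 -> bits=00000000000100010000
After insert 'eel': sets bits 2 18 -> bits=00100000000100010010
After insert 'fox': sets bits 5 6 -> bits=00100110000100010010
After insert 'bee': sets bits 9 11 -> bits=00100110010100010010
After insert 'elk': sets bits 10 -> bits=00100110011100010010

Answer: 00100110011100010010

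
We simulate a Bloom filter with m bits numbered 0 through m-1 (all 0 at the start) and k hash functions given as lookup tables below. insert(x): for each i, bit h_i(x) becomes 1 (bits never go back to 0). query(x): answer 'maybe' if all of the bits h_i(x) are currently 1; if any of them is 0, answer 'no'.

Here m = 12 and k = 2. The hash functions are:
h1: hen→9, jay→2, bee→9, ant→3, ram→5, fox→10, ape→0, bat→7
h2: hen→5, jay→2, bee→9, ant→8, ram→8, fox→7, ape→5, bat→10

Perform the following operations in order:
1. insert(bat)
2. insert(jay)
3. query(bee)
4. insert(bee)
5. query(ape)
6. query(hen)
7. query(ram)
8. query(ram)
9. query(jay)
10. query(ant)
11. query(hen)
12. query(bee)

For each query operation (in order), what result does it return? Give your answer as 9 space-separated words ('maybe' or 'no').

Start: bits=000000000000
Op 1: insert bat -> sets bits 7 10 -> bits=000000010010
Op 2: insert jay -> sets bits 2 -> bits=001000010010
Op 3: query bee -> checks bit9=0 (has a 0) -> no
Op 4: insert bee -> sets bits 9 -> bits=001000010110
Op 5: query ape -> checks bit0=0, bit5=0 (has a 0) -> no
Op 6: query hen -> checks bit5=0, bit9=1 (has a 0) -> no
Op 7: query ram -> checks bit5=0, bit8=0 (has a 0) -> no
Op 8: query ram -> checks bit5=0, bit8=0 (has a 0) -> no
Op 9: query jay -> checks bit2=1 (all 1) -> maybe
Op 10: query ant -> checks bit3=0, bit8=0 (has a 0) -> no
Op 11: query hen -> checks bit5=0, bit9=1 (has a 0) -> no
Op 12: query bee -> checks bit9=1 (all 1) -> maybe
Query results in order: no no no no no maybe no no maybe

Answer: no no no no no maybe no no maybe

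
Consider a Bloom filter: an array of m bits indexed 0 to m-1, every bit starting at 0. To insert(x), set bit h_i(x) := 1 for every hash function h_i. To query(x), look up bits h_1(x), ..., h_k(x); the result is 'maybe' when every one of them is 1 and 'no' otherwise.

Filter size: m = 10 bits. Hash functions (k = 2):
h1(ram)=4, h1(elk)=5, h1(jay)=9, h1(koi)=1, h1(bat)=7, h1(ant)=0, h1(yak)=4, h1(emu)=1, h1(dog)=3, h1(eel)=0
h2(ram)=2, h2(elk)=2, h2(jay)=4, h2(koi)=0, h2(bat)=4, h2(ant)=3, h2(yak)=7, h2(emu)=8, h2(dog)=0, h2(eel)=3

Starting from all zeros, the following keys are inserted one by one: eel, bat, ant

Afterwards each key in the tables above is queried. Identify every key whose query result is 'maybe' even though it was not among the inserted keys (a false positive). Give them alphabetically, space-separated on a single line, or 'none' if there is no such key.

Answer: dog yak

Derivation:
Start: bits=0000000000
After insert 'eel': sets bits 0 3 -> bits=1001000000
After insert 'bat': sets bits 4 7 -> bits=1001100100
After insert 'ant': sets bits 0 3 -> bits=1001100100
Not inserted: dog elk emu jay koi ram yak — query each against bits=1001100100:
query dog: checks bit0=1, bit3=1 (all 1) -> maybe => FALSE POSITIVE
query elk: checks bit2=0, bit5=0 (has a 0) -> no => not a false positive
query emu: checks bit1=0, bit8=0 (has a 0) -> no => not a false positive
query jay: checks bit4=1, bit9=0 (has a 0) -> no => not a false positive
query koi: checks bit0=1, bit1=0 (has a 0) -> no => not a false positive
query ram: checks bit2=0, bit4=1 (has a 0) -> no => not a false positive
query yak: checks bit4=1, bit7=1 (all 1) -> maybe => FALSE POSITIVE
False positives (alphabetical): dog yak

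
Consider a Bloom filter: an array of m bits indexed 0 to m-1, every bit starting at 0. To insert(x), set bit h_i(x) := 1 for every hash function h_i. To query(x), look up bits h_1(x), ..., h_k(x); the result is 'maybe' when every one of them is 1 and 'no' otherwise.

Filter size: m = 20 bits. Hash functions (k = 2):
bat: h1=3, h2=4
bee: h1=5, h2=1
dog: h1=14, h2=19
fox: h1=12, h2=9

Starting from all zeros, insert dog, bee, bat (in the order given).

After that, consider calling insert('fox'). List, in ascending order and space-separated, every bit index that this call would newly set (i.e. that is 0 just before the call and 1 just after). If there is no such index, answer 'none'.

Start: bits=00000000000000000000
After insert 'dog': sets bits 14 19 -> bits=00000000000000100001
After insert 'bee': sets bits 1 5 -> bits=01000100000000100001
After insert 'bat': sets bits 3 4 -> bits=01011100000000100001
insert 'fox' would touch bits 9 12; currently bit9=0, bit12=0
Bits that are 0 among those (would change 0->1): 9 12

Answer: 9 12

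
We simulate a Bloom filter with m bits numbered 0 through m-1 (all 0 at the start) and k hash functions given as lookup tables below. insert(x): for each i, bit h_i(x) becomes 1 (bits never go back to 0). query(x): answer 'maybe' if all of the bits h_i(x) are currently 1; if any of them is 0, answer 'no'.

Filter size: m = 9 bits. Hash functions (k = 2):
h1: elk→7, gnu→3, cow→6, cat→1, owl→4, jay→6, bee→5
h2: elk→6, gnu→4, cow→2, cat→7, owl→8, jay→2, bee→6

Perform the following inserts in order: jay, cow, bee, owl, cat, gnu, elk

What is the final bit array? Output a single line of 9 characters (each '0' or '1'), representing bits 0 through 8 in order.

Answer: 011111111

Derivation:
Start: bits=000000000
After insert 'jay': sets bits 2 6 -> bits=001000100
After insert 'cow': sets bits 2 6 -> bits=001000100
After insert 'bee': sets bits 5 6 -> bits=001001100
After insert 'owl': sets bits 4 8 -> bits=001011101
After insert 'cat': sets bits 1 7 -> bits=011011111
After insert 'gnu': sets bits 3 4 -> bits=011111111
After insert 'elk': sets bits 6 7 -> bits=011111111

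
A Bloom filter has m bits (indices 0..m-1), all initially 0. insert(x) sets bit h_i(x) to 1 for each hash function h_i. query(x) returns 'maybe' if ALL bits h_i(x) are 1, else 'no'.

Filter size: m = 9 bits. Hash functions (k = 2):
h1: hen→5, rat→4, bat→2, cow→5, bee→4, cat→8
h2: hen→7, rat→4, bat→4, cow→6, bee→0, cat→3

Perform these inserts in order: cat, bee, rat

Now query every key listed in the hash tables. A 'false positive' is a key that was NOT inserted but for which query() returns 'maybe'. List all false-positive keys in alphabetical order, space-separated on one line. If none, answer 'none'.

Start: bits=000000000
After insert 'cat': sets bits 3 8 -> bits=000100001
After insert 'bee': sets bits 0 4 -> bits=100110001
After insert 'rat': sets bits 4 -> bits=100110001
Not inserted: bat cow hen — query each against bits=100110001:
query bat: checks bit2=0, bit4=1 (has a 0) -> no => not a false positive
query cow: checks bit5=0, bit6=0 (has a 0) -> no => not a false positive
query hen: checks bit5=0, bit7=0 (has a 0) -> no => not a false positive
False positives (alphabetical): none

Answer: none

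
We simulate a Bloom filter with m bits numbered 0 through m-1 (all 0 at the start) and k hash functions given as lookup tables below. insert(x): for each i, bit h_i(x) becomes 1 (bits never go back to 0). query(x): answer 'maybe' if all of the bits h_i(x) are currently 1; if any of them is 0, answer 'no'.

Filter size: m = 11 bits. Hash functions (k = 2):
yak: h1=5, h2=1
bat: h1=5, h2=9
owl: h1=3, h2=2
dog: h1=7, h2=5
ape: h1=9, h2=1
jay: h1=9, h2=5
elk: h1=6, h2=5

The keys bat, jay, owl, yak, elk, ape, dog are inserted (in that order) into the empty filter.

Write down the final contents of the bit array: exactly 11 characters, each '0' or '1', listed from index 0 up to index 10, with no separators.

Answer: 01110111010

Derivation:
Start: bits=00000000000
After insert 'bat': sets bits 5 9 -> bits=00000100010
After insert 'jay': sets bits 5 9 -> bits=00000100010
After insert 'owl': sets bits 2 3 -> bits=00110100010
After insert 'yak': sets bits 1 5 -> bits=01110100010
After insert 'elk': sets bits 5 6 -> bits=01110110010
After insert 'ape': sets bits 1 9 -> bits=01110110010
After insert 'dog': sets bits 5 7 -> bits=01110111010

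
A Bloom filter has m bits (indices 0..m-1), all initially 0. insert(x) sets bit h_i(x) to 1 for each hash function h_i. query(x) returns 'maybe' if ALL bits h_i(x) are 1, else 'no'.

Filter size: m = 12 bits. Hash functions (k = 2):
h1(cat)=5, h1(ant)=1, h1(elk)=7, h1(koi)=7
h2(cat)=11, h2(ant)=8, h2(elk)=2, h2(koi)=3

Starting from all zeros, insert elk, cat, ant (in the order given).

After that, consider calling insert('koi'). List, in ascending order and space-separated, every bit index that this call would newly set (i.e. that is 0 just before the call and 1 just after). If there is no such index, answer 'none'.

Answer: 3

Derivation:
Start: bits=000000000000
After insert 'elk': sets bits 2 7 -> bits=001000010000
After insert 'cat': sets bits 5 11 -> bits=001001010001
After insert 'ant': sets bits 1 8 -> bits=011001011001
insert 'koi' would touch bits 3 7; currently bit3=0, bit7=1
Bits that are 0 among those (would change 0->1): 3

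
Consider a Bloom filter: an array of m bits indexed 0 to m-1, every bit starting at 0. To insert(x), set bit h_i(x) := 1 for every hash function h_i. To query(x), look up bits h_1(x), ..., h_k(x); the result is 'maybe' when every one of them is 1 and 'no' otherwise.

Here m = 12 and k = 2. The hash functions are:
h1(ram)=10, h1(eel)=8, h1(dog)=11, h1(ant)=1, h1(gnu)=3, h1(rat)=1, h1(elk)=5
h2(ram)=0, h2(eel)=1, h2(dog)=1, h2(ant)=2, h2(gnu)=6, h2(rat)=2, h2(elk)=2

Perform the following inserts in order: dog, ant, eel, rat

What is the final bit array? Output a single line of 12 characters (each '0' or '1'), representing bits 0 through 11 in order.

Start: bits=000000000000
After insert 'dog': sets bits 1 11 -> bits=010000000001
After insert 'ant': sets bits 1 2 -> bits=011000000001
After insert 'eel': sets bits 1 8 -> bits=011000001001
After insert 'rat': sets bits 1 2 -> bits=011000001001

Answer: 011000001001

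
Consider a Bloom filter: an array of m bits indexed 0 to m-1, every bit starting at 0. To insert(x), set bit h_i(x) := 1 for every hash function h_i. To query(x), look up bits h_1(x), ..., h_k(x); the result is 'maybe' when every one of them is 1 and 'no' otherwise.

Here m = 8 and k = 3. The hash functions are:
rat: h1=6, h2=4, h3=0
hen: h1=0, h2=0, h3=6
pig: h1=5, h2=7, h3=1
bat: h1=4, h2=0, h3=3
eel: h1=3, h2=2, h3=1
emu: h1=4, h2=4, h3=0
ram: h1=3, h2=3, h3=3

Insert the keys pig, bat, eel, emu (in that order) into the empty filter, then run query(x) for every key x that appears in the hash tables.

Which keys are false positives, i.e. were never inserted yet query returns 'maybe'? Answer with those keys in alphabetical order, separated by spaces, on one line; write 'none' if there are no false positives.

Answer: ram

Derivation:
Start: bits=00000000
After insert 'pig': sets bits 1 5 7 -> bits=01000101
After insert 'bat': sets bits 0 3 4 -> bits=11011101
After insert 'eel': sets bits 1 2 3 -> bits=11111101
After insert 'emu': sets bits 0 4 -> bits=11111101
Not inserted: hen ram rat — query each against bits=11111101:
query hen: checks bit0=1, bit6=0 (has a 0) -> no => not a false positive
query ram: checks bit3=1 (all 1) -> maybe => FALSE POSITIVE
query rat: checks bit0=1, bit4=1, bit6=0 (has a 0) -> no => not a false positive
False positives (alphabetical): ram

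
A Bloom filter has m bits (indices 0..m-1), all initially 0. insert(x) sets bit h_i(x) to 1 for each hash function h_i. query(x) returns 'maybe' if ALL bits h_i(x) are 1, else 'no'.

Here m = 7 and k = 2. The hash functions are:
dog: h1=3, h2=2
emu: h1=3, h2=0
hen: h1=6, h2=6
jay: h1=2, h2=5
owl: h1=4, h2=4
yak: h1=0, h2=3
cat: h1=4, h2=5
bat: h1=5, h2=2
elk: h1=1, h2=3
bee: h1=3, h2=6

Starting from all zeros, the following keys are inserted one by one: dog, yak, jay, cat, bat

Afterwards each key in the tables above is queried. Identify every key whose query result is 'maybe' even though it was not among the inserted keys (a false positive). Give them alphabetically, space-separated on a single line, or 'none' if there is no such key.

Start: bits=0000000
After insert 'dog': sets bits 2 3 -> bits=0011000
After insert 'yak': sets bits 0 3 -> bits=1011000
After insert 'jay': sets bits 2 5 -> bits=1011010
After insert 'cat': sets bits 4 5 -> bits=1011110
After insert 'bat': sets bits 2 5 -> bits=1011110
Not inserted: bee elk emu hen owl — query each against bits=1011110:
query bee: checks bit3=1, bit6=0 (has a 0) -> no => not a false positive
query elk: checks bit1=0, bit3=1 (has a 0) -> no => not a false positive
query emu: checks bit0=1, bit3=1 (all 1) -> maybe => FALSE POSITIVE
query hen: checks bit6=0 (has a 0) -> no => not a false positive
query owl: checks bit4=1 (all 1) -> maybe => FALSE POSITIVE
False positives (alphabetical): emu owl

Answer: emu owl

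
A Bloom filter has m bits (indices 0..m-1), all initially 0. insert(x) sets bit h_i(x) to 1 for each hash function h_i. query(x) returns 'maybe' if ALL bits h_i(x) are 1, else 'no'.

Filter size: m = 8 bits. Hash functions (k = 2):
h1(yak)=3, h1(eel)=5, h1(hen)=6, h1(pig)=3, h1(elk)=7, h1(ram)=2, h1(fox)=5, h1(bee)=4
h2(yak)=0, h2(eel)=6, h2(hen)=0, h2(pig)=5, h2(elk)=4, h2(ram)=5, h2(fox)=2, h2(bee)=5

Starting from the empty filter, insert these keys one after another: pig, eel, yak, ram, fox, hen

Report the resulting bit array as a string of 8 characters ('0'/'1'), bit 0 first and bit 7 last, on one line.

Answer: 10110110

Derivation:
Start: bits=00000000
After insert 'pig': sets bits 3 5 -> bits=00010100
After insert 'eel': sets bits 5 6 -> bits=00010110
After insert 'yak': sets bits 0 3 -> bits=10010110
After insert 'ram': sets bits 2 5 -> bits=10110110
After insert 'fox': sets bits 2 5 -> bits=10110110
After insert 'hen': sets bits 0 6 -> bits=10110110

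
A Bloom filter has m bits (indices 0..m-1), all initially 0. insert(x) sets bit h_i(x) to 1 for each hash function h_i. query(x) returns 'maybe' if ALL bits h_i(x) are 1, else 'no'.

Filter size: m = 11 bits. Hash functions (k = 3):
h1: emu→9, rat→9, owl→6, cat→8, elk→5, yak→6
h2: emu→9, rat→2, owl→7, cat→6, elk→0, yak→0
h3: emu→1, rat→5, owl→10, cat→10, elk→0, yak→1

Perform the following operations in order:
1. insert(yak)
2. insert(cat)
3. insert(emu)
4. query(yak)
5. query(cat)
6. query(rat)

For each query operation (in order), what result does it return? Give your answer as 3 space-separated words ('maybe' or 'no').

Start: bits=00000000000
Op 1: insert yak -> sets bits 0 1 6 -> bits=11000010000
Op 2: insert cat -> sets bits 6 8 10 -> bits=11000010101
Op 3: insert emu -> sets bits 1 9 -> bits=11000010111
Op 4: query yak -> checks bit0=1, bit1=1, bit6=1 (all 1) -> maybe
Op 5: query cat -> checks bit6=1, bit8=1, bit10=1 (all 1) -> maybe
Op 6: query rat -> checks bit2=0, bit5=0, bit9=1 (has a 0) -> no
Query results in order: maybe maybe no

Answer: maybe maybe no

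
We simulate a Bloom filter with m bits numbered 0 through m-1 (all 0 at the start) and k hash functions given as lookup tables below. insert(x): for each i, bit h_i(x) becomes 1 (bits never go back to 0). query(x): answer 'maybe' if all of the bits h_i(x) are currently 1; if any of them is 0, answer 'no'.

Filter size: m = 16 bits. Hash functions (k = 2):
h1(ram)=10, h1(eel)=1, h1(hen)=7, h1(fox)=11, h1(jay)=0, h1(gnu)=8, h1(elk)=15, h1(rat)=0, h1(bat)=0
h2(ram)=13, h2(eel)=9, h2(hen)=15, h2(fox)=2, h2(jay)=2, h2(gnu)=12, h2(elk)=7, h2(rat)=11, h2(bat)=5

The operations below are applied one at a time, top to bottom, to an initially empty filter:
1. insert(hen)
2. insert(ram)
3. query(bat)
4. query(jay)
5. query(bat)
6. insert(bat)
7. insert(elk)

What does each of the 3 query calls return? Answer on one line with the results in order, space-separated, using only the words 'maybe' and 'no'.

Answer: no no no

Derivation:
Start: bits=0000000000000000
Op 1: insert hen -> sets bits 7 15 -> bits=0000000100000001
Op 2: insert ram -> sets bits 10 13 -> bits=0000000100100101
Op 3: query bat -> checks bit0=0, bit5=0 (has a 0) -> no
Op 4: query jay -> checks bit0=0, bit2=0 (has a 0) -> no
Op 5: query bat -> checks bit0=0, bit5=0 (has a 0) -> no
Op 6: insert bat -> sets bits 0 5 -> bits=1000010100100101
Op 7: insert elk -> sets bits 7 15 -> bits=1000010100100101
Query results in order: no no no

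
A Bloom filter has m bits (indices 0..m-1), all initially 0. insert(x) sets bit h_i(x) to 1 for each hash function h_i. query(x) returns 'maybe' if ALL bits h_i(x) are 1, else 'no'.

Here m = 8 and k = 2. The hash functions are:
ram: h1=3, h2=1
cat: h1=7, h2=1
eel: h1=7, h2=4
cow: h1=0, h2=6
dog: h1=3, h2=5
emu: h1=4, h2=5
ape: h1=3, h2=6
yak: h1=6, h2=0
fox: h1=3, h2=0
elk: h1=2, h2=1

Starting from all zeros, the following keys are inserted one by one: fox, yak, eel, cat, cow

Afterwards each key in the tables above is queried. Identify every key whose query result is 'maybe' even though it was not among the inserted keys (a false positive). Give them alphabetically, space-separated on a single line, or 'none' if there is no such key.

Answer: ape ram

Derivation:
Start: bits=00000000
After insert 'fox': sets bits 0 3 -> bits=10010000
After insert 'yak': sets bits 0 6 -> bits=10010010
After insert 'eel': sets bits 4 7 -> bits=10011011
After insert 'cat': sets bits 1 7 -> bits=11011011
After insert 'cow': sets bits 0 6 -> bits=11011011
Not inserted: ape dog elk emu ram — query each against bits=11011011:
query ape: checks bit3=1, bit6=1 (all 1) -> maybe => FALSE POSITIVE
query dog: checks bit3=1, bit5=0 (has a 0) -> no => not a false positive
query elk: checks bit1=1, bit2=0 (has a 0) -> no => not a false positive
query emu: checks bit4=1, bit5=0 (has a 0) -> no => not a false positive
query ram: checks bit1=1, bit3=1 (all 1) -> maybe => FALSE POSITIVE
False positives (alphabetical): ape ram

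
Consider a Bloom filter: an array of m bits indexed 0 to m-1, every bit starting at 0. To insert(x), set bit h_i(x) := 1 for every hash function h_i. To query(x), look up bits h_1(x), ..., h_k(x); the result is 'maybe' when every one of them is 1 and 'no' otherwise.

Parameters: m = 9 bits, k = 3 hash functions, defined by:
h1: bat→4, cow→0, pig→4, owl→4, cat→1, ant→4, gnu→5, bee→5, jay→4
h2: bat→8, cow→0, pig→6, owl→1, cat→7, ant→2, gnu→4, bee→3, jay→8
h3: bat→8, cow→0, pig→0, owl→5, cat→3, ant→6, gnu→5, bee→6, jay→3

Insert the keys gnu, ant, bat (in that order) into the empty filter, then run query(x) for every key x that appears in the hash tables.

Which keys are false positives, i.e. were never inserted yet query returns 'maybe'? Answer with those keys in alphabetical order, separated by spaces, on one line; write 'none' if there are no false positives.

Start: bits=000000000
After insert 'gnu': sets bits 4 5 -> bits=000011000
After insert 'ant': sets bits 2 4 6 -> bits=001011100
After insert 'bat': sets bits 4 8 -> bits=001011101
Not inserted: bee cat cow jay owl pig — query each against bits=001011101:
query bee: checks bit3=0, bit5=1, bit6=1 (has a 0) -> no => not a false positive
query cat: checks bit1=0, bit3=0, bit7=0 (has a 0) -> no => not a false positive
query cow: checks bit0=0 (has a 0) -> no => not a false positive
query jay: checks bit3=0, bit4=1, bit8=1 (has a 0) -> no => not a false positive
query owl: checks bit1=0, bit4=1, bit5=1 (has a 0) -> no => not a false positive
query pig: checks bit0=0, bit4=1, bit6=1 (has a 0) -> no => not a false positive
False positives (alphabetical): none

Answer: none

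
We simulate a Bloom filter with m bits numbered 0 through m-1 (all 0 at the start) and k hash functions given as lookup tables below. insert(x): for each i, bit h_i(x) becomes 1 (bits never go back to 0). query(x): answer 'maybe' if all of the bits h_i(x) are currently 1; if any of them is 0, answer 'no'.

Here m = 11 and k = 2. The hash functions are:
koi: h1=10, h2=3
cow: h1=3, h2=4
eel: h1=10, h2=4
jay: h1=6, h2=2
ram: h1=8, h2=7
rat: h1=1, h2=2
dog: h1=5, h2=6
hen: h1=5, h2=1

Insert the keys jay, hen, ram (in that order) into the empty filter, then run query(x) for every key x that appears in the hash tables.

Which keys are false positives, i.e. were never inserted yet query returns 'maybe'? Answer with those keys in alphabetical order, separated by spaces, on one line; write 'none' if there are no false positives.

Start: bits=00000000000
After insert 'jay': sets bits 2 6 -> bits=00100010000
After insert 'hen': sets bits 1 5 -> bits=01100110000
After insert 'ram': sets bits 7 8 -> bits=01100111100
Not inserted: cow dog eel koi rat — query each against bits=01100111100:
query cow: checks bit3=0, bit4=0 (has a 0) -> no => not a false positive
query dog: checks bit5=1, bit6=1 (all 1) -> maybe => FALSE POSITIVE
query eel: checks bit4=0, bit10=0 (has a 0) -> no => not a false positive
query koi: checks bit3=0, bit10=0 (has a 0) -> no => not a false positive
query rat: checks bit1=1, bit2=1 (all 1) -> maybe => FALSE POSITIVE
False positives (alphabetical): dog rat

Answer: dog rat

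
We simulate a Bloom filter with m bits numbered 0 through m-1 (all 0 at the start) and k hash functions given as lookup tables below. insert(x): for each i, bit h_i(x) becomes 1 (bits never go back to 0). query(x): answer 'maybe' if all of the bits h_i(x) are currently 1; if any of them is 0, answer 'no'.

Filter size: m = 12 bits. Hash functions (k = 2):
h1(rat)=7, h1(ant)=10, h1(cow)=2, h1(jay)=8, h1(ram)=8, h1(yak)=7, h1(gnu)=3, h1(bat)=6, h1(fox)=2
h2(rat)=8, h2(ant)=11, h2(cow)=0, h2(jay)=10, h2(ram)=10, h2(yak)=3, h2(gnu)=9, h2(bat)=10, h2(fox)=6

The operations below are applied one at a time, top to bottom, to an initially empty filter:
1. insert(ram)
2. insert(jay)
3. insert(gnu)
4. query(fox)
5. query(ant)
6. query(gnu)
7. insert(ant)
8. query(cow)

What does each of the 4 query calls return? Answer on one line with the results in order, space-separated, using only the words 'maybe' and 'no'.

Answer: no no maybe no

Derivation:
Start: bits=000000000000
Op 1: insert ram -> sets bits 8 10 -> bits=000000001010
Op 2: insert jay -> sets bits 8 10 -> bits=000000001010
Op 3: insert gnu -> sets bits 3 9 -> bits=000100001110
Op 4: query fox -> checks bit2=0, bit6=0 (has a 0) -> no
Op 5: query ant -> checks bit10=1, bit11=0 (has a 0) -> no
Op 6: query gnu -> checks bit3=1, bit9=1 (all 1) -> maybe
Op 7: insert ant -> sets bits 10 11 -> bits=000100001111
Op 8: query cow -> checks bit0=0, bit2=0 (has a 0) -> no
Query results in order: no no maybe no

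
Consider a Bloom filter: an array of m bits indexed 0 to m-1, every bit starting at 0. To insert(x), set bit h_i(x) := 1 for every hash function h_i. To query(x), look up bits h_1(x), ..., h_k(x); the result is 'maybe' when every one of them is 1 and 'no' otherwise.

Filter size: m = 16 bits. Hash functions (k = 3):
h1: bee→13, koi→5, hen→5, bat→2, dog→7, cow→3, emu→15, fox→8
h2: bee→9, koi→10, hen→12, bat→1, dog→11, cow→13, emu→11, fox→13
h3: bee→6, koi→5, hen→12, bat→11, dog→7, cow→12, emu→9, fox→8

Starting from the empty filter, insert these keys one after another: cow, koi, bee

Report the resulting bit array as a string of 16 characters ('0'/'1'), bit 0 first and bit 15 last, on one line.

Start: bits=0000000000000000
After insert 'cow': sets bits 3 12 13 -> bits=0001000000001100
After insert 'koi': sets bits 5 10 -> bits=0001010000101100
After insert 'bee': sets bits 6 9 13 -> bits=0001011001101100

Answer: 0001011001101100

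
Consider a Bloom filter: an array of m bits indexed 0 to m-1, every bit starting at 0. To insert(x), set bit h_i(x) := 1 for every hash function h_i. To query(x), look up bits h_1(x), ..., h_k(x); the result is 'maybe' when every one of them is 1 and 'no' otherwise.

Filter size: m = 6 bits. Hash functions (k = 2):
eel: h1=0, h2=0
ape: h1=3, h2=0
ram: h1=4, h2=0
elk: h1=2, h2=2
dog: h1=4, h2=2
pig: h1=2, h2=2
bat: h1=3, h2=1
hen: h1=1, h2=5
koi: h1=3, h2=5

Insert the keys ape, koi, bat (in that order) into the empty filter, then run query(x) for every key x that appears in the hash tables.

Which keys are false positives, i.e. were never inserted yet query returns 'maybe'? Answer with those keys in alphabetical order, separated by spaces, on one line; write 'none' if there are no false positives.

Start: bits=000000
After insert 'ape': sets bits 0 3 -> bits=100100
After insert 'koi': sets bits 3 5 -> bits=100101
After insert 'bat': sets bits 1 3 -> bits=110101
Not inserted: dog eel elk hen pig ram — query each against bits=110101:
query dog: checks bit2=0, bit4=0 (has a 0) -> no => not a false positive
query eel: checks bit0=1 (all 1) -> maybe => FALSE POSITIVE
query elk: checks bit2=0 (has a 0) -> no => not a false positive
query hen: checks bit1=1, bit5=1 (all 1) -> maybe => FALSE POSITIVE
query pig: checks bit2=0 (has a 0) -> no => not a false positive
query ram: checks bit0=1, bit4=0 (has a 0) -> no => not a false positive
False positives (alphabetical): eel hen

Answer: eel hen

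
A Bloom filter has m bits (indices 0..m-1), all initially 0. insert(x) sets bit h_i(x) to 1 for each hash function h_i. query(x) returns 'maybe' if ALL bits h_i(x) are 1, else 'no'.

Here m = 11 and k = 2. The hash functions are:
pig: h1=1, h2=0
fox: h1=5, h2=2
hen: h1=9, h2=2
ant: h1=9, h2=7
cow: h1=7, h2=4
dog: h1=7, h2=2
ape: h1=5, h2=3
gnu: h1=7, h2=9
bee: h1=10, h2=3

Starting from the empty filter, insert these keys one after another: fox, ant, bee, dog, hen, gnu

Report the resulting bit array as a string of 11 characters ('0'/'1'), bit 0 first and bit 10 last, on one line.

Start: bits=00000000000
After insert 'fox': sets bits 2 5 -> bits=00100100000
After insert 'ant': sets bits 7 9 -> bits=00100101010
After insert 'bee': sets bits 3 10 -> bits=00110101011
After insert 'dog': sets bits 2 7 -> bits=00110101011
After insert 'hen': sets bits 2 9 -> bits=00110101011
After insert 'gnu': sets bits 7 9 -> bits=00110101011

Answer: 00110101011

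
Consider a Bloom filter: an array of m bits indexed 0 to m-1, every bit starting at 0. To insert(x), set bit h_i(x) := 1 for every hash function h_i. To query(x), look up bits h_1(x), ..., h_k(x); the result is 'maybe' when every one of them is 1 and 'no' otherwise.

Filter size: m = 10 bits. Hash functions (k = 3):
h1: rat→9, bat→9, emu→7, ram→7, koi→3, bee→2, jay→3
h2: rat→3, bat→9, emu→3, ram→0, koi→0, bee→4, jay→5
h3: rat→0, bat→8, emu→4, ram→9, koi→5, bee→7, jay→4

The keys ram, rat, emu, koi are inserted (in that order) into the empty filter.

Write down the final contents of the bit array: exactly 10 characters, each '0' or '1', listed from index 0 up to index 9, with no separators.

Start: bits=0000000000
After insert 'ram': sets bits 0 7 9 -> bits=1000000101
After insert 'rat': sets bits 0 3 9 -> bits=1001000101
After insert 'emu': sets bits 3 4 7 -> bits=1001100101
After insert 'koi': sets bits 0 3 5 -> bits=1001110101

Answer: 1001110101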